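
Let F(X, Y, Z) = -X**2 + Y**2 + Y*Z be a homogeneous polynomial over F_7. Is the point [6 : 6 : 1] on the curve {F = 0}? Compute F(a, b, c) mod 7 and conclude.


F(6,6,1) ≡ 6 (mod 7); P is NOT on the curve.

Evaluate F(6, 6, 1) term-by-term (mod 7).
  -X**2 ↦ -1·36·1·1 = -36
  Y**2 ↦ 1·1·36·1 = 36
  Y*Z ↦ 1·1·6·1 = 6
Sum: F(6, 6, 1) = (-36) + (36) + (6) = 6.
Reducing mod 7: 6 ≡ 6 (mod 7).
Since F(a, b, c) ≡ 6 ≠ 0 (mod 7), P does NOT lie on the curve.


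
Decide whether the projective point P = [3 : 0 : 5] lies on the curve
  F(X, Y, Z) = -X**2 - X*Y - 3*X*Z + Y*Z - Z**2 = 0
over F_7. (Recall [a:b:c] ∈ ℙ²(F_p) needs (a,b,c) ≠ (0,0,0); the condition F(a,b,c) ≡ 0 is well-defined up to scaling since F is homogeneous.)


F(3,0,5) ≡ 5 (mod 7); P is NOT on the curve.

Evaluate F(3, 0, 5) term-by-term (mod 7).
  -X**2 ↦ -1·9·1·1 = -9
  -X*Y ↦ -1·3·0·1 = 0
  -3*X*Z ↦ -3·3·1·5 = -45
  Y*Z ↦ 1·1·0·5 = 0
  -Z**2 ↦ -1·1·1·25 = -25
Sum: F(3, 0, 5) = (-9) + (0) + (-45) + (0) + (-25) = -79.
Reducing mod 7: -79 ≡ 5 (mod 7).
Since F(a, b, c) ≡ 5 ≠ 0 (mod 7), P does NOT lie on the curve.


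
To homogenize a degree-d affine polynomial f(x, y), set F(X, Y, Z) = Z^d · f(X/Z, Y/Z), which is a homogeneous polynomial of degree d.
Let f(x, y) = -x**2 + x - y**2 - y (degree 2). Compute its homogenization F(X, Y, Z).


F(X, Y, Z) = -X**2 + X*Z - Y**2 - Y*Z

deg(f) = 2.
Substitute x = X/Z, y = Y/Z into f, then multiply by Z^2.
  monomial -1·x^2·y^0 ↦ -1·X^2·Y^0·Z^0.
  monomial 1·x^1·y^0 ↦ 1·X^1·Y^0·Z^1.
  monomial -1·x^0·y^2 ↦ -1·X^0·Y^2·Z^0.
  monomial -1·x^0·y^1 ↦ -1·X^0·Y^1·Z^1.
Collecting: F(X, Y, Z) = -X**2 + X*Z - Y**2 - Y*Z.


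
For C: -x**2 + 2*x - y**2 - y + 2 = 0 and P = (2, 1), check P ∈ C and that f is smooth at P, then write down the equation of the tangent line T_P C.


Tangent line at P: -2*x - 3*y + 7 = 0.

Step 1: f(2, 1) = 0, so P lies on C.
Step 2: partial derivatives
  f_x(x, y) = 2 - 2*x, f_y(x, y) = -2*y - 1.
  f_x(P) = -2, f_y(P) = -3 (gradient nonzero, so P is smooth).
Step 3: tangent line at P: -2·(x − 2) + -3·(y − 1) = 0.
Expanding: -2*x - 3*y + 7 = 0.


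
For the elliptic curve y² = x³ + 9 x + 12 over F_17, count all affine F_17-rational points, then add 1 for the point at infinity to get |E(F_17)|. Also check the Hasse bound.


Affine points = {(2, 2), (2, 15), (3, 7), (3, 10), (8, 1), (8, 16), (14, 3), (14, 14), (16, 6), (16, 11)}; affine count = 10; |E(F_17)| = 11.

Discriminant check: Δ ∝ 4a³ + 27b² = 4·9³ + 27·12² = 4·729 + 27·144 ≡ 4 (mod 17). Nonzero ⇒ E is nonsingular.
For each x ∈ F_17, compute rhs = x³ + 9·x + 12 mod 17, then count y ∈ F_17 with y² ≡ rhs.
  x = 0: rhs = 12, matching y values: none (0 points).
  x = 1: rhs = 5, matching y values: none (0 points).
  x = 2: rhs = 4, matching y values: 2, 15 (2 points).
  x = 3: rhs = 15, matching y values: 7, 10 (2 points).
  x = 4: rhs = 10, matching y values: none (0 points).
  x = 5: rhs = 12, matching y values: none (0 points).
  x = 6: rhs = 10, matching y values: none (0 points).
  x = 7: rhs = 10, matching y values: none (0 points).
  x = 8: rhs = 1, matching y values: 1, 16 (2 points).
  x = 9: rhs = 6, matching y values: none (0 points).
  x = 10: rhs = 14, matching y values: none (0 points).
  x = 11: rhs = 14, matching y values: none (0 points).
  x = 12: rhs = 12, matching y values: none (0 points).
  x = 13: rhs = 14, matching y values: none (0 points).
  x = 14: rhs = 9, matching y values: 3, 14 (2 points).
  x = 15: rhs = 3, matching y values: none (0 points).
  x = 16: rhs = 2, matching y values: 6, 11 (2 points).
Total affine count: 10.
Full point count |E(F_17)| = 10 + 1 = 11.
Hasse bound: |11 − (17+1)| = |-7| = 7 ≤ 2√17 ≈ 8.2462 ✓.


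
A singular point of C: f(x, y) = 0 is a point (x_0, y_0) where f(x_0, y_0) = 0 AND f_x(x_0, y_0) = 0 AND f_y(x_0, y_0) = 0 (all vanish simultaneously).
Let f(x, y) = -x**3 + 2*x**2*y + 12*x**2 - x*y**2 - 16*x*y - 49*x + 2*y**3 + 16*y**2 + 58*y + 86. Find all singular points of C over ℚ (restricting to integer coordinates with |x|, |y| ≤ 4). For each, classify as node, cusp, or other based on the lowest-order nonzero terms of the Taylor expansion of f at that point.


Singular points: {(3, -2)}; classification: node.

Compute partial derivatives:
  f_x = -3*x**2 + 4*x*y + 24*x - y**2 - 16*y - 49.
  f_y = 2*x**2 - 2*x*y - 16*x + 6*y**2 + 32*y + 58.
Scan x_0 ∈ {−4, ..., 4}. For each x_0, f_y(x_0, y) is a polynomial in y; find its integer roots y ∈ {−4, ..., 4}, then test f_x and f at those candidates.
  x = -4: f_y(-4, y) = 6*y**2 + 40*y + 154; no integer root y with |y| ≤ 4.
  x = -3: f_y(-3, y) = 6*y**2 + 38*y + 124; no integer root y with |y| ≤ 4.
  x = -2: f_y(-2, y) = 6*y**2 + 36*y + 98; no integer root y with |y| ≤ 4.
  x = -1: f_y(-1, y) = 6*y**2 + 34*y + 76; no integer root y with |y| ≤ 4.
  x = 0: f_y(0, y) = 6*y**2 + 32*y + 58; no integer root y with |y| ≤ 4.
  x = 1: f_y(1, y) = 6*y**2 + 30*y + 44; no integer root y with |y| ≤ 4.
  x = 2: f_y(2, y) = 6*y**2 + 28*y + 34; no integer root y with |y| ≤ 4.
  x = 3: f_y(3, y) = 6*y**2 + 26*y + 28; vanishes at y ∈ {-2}. (3, -2): f_x = 0, f = 0 — SINGULAR.
  x = 4: f_y(4, y) = 6*y**2 + 24*y + 26; no integer root y with |y| ≤ 4.
Only singular point on the grid: (3, -2).
Classify: substitute x = 3 + u, y = -2 + v and expand: f = -u**3 + 2*u**2*v - u**2 - u*v**2 + 2*v**3 + v**2.
No constant or linear terms (consistent with a singular point). Quadratic part: -u**2 + v**2. Cubic part: -u**3 + 2*u**2*v - u*v**2 + 2*v**3.
The quadratic part v**2 - u**2 = (v − u)(v + u) splits into two distinct linear factors, so there are two distinct tangent lines y − -2 = ±(x − 3) — this is a node (ordinary double point).
Classification: node.


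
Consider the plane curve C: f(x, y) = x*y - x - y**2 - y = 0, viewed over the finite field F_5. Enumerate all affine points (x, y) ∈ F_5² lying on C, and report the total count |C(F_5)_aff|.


Affine F_5-points: {(0, 0), (0, 4), (1, 2), (1, 3)}; count = 4.

For each of the 25 pairs (x, y) ∈ F_5², evaluate f(x, y) mod 5. Record the zeros.
  x = 0: [0↦0, 1↦3, 2↦4, 3↦3, 4↦0]  zeros at y ∈ {0, 4}
  x = 1: [0↦4, 1↦3, 2↦0, 3↦0, 4↦3]  zeros at y ∈ {2, 3}
  x = 2: [0↦3, 1↦3, 2↦1, 3↦2, 4↦1]  zeros at y ∈ ∅
  x = 3: [0↦2, 1↦3, 2↦2, 3↦4, 4↦4]  zeros at y ∈ ∅
  x = 4: [0↦1, 1↦3, 2↦3, 3↦1, 4↦2]  zeros at y ∈ ∅
Collecting zeros: affine points = {(0, 0), (0, 4), (1, 2), (1, 3)}.
Total count |C(F_5)_aff| = 4.


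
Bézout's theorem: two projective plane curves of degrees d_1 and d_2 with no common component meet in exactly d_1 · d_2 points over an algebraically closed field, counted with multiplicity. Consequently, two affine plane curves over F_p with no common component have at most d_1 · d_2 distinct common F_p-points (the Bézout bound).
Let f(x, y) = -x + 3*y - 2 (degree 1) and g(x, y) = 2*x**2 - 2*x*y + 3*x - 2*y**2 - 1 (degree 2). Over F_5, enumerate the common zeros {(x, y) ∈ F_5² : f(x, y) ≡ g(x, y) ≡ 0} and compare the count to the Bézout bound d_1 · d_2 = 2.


Common zeros: {(1, 1)}; count = 1; Bézout bound = 2.

deg(f) = 1, deg(g) = 2, so Bézout bound = 2.
Scan x ∈ F_5. For each x, list the y ∈ F_5 with f(x, y) ≡ 0 and those with g(x, y) ≡ 0 (mod 5); the common zeros in that column are the intersection.
  x = 0: f ≡ 0 at y ∈ {4}; g ≡ 0 at y ∈ ∅; common: ∅.
  x = 1: f ≡ 0 at y ∈ {1}; g ≡ 0 at y ∈ {1, 3}; common: {1}.
  x = 2: f ≡ 0 at y ∈ {3}; g ≡ 0 at y ∈ {4}; common: ∅.
  x = 3: f ≡ 0 at y ∈ {0}; g ≡ 0 at y ∈ {3, 4}; common: ∅.
  x = 4: f ≡ 0 at y ∈ {2}; g ≡ 0 at y ∈ ∅; common: ∅.
Collecting: common zeros = {(1, 1)}, so the count is 1.
Comparison with the Bézout bound: 1 ≤ 2 = deg(f)·deg(g), as expected for curves with no common component (the affine F_5-count falls short of the bound because intersections may lie at infinity, over extension fields, or carry multiplicity).


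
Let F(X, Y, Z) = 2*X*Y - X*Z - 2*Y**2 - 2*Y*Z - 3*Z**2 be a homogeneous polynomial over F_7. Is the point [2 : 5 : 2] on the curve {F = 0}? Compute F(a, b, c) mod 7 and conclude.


F(2,5,2) ≡ 4 (mod 7); P is NOT on the curve.

Evaluate F(2, 5, 2) term-by-term (mod 7).
  2*X*Y ↦ 2·2·5·1 = 20
  -X*Z ↦ -1·2·1·2 = -4
  -2*Y**2 ↦ -2·1·25·1 = -50
  -2*Y*Z ↦ -2·1·5·2 = -20
  -3*Z**2 ↦ -3·1·1·4 = -12
Sum: F(2, 5, 2) = (20) + (-4) + (-50) + (-20) + (-12) = -66.
Reducing mod 7: -66 ≡ 4 (mod 7).
Since F(a, b, c) ≡ 4 ≠ 0 (mod 7), P does NOT lie on the curve.


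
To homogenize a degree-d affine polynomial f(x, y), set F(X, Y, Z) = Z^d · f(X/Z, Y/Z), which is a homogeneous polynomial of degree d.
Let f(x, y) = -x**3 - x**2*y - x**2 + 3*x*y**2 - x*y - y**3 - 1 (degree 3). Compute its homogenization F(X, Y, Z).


F(X, Y, Z) = -X**3 - X**2*Y - X**2*Z + 3*X*Y**2 - X*Y*Z - Y**3 - Z**3

deg(f) = 3.
Substitute x = X/Z, y = Y/Z into f, then multiply by Z^3.
  monomial -1·x^3·y^0 ↦ -1·X^3·Y^0·Z^0.
  monomial -1·x^2·y^1 ↦ -1·X^2·Y^1·Z^0.
  monomial -1·x^2·y^0 ↦ -1·X^2·Y^0·Z^1.
  monomial 3·x^1·y^2 ↦ 3·X^1·Y^2·Z^0.
  monomial -1·x^1·y^1 ↦ -1·X^1·Y^1·Z^1.
  monomial -1·x^0·y^3 ↦ -1·X^0·Y^3·Z^0.
  monomial -1·x^0·y^0 ↦ -1·X^0·Y^0·Z^3.
Collecting: F(X, Y, Z) = -X**3 - X**2*Y - X**2*Z + 3*X*Y**2 - X*Y*Z - Y**3 - Z**3.


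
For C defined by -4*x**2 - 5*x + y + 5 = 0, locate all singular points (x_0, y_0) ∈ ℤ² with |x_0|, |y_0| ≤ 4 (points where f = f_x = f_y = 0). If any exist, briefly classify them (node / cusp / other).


No singular points in the scanned grid; C is smooth there.

Compute partial derivatives:
  f_x = -8*x - 5.
  f_y = 1.
f_y = 1 is a nonzero constant, so f_y never vanishes: no point (x, y) can satisfy f = f_x = f_y = 0. In particular no (x, y) ∈ {−4, ..., 4}² is singular; the curve is smooth.


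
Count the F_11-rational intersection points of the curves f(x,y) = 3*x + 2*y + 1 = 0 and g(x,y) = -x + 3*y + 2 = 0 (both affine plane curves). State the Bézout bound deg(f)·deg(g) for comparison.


Common zeros: ∅; count = 0; Bézout bound = 1.

deg(f) = 1, deg(g) = 1, so Bézout bound = 1.
Scan x ∈ F_11. For each x, list the y ∈ F_11 with f(x, y) ≡ 0 and those with g(x, y) ≡ 0 (mod 11); the common zeros in that column are the intersection.
  x = 0: f ≡ 0 at y ∈ {5}; g ≡ 0 at y ∈ {3}; common: ∅.
  x = 1: f ≡ 0 at y ∈ {9}; g ≡ 0 at y ∈ {7}; common: ∅.
  x = 2: f ≡ 0 at y ∈ {2}; g ≡ 0 at y ∈ {0}; common: ∅.
  x = 3: f ≡ 0 at y ∈ {6}; g ≡ 0 at y ∈ {4}; common: ∅.
  x = 4: f ≡ 0 at y ∈ {10}; g ≡ 0 at y ∈ {8}; common: ∅.
  x = 5: f ≡ 0 at y ∈ {3}; g ≡ 0 at y ∈ {1}; common: ∅.
  x = 6: f ≡ 0 at y ∈ {7}; g ≡ 0 at y ∈ {5}; common: ∅.
  x = 7: f ≡ 0 at y ∈ {0}; g ≡ 0 at y ∈ {9}; common: ∅.
  x = 8: f ≡ 0 at y ∈ {4}; g ≡ 0 at y ∈ {2}; common: ∅.
  x = 9: f ≡ 0 at y ∈ {8}; g ≡ 0 at y ∈ {6}; common: ∅.
  x = 10: f ≡ 0 at y ∈ {1}; g ≡ 0 at y ∈ {10}; common: ∅.
Collecting: common zeros = ∅, so the count is 0.
Comparison with the Bézout bound: 0 ≤ 1 = deg(f)·deg(g), as expected for curves with no common component (the affine F_11-count falls short of the bound because intersections may lie at infinity, over extension fields, or carry multiplicity).


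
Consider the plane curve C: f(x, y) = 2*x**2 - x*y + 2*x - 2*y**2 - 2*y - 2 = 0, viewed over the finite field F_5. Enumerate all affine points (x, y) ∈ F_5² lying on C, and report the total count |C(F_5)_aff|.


Affine F_5-points: {(1, 3), (2, 0), (2, 3), (3, 1), (3, 4), (4, 1)}; count = 6.

For each of the 25 pairs (x, y) ∈ F_5², evaluate f(x, y) mod 5. Record the zeros.
  x = 0: [0↦3, 1↦4, 2↦1, 3↦4, 4↦3]  zeros at y ∈ ∅
  x = 1: [0↦2, 1↦2, 2↦3, 3↦0, 4↦3]  zeros at y ∈ {3}
  x = 2: [0↦0, 1↦4, 2↦4, 3↦0, 4↦2]  zeros at y ∈ {0, 3}
  x = 3: [0↦2, 1↦0, 2↦4, 3↦4, 4↦0]  zeros at y ∈ {1, 4}
  x = 4: [0↦3, 1↦0, 2↦3, 3↦2, 4↦2]  zeros at y ∈ {1}
Collecting zeros: affine points = {(1, 3), (2, 0), (2, 3), (3, 1), (3, 4), (4, 1)}.
Total count |C(F_5)_aff| = 6.


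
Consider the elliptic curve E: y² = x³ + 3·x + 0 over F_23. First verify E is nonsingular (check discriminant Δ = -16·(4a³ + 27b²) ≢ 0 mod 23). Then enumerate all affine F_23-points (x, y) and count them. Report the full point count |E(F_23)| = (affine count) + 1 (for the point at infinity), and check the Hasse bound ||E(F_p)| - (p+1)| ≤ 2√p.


Affine points = {(0, 0), (1, 2), (1, 21), (3, 6), (3, 17), (5, 5), (5, 18), (6, 2), (6, 21), (10, 8), (10, 15), (12, 4), (12, 19), (14, 7), (14, 16), (15, 4), (15, 19), (16, 2), (16, 21), (19, 4), (19, 19), (21, 3), (21, 20)}; affine count = 23; |E(F_23)| = 24.

Discriminant check: Δ ∝ 4a³ + 27b² = 4·3³ + 27·0² = 4·27 + 27·0 ≡ 16 (mod 23). Nonzero ⇒ E is nonsingular.
For each x ∈ F_23, compute rhs = x³ + 3·x + 0 mod 23, then count y ∈ F_23 with y² ≡ rhs.
  x = 0: rhs = 0, matching y values: 0 (1 points).
  x = 1: rhs = 4, matching y values: 2, 21 (2 points).
  x = 2: rhs = 14, matching y values: none (0 points).
  x = 3: rhs = 13, matching y values: 6, 17 (2 points).
  x = 4: rhs = 7, matching y values: none (0 points).
  x = 5: rhs = 2, matching y values: 5, 18 (2 points).
  x = 6: rhs = 4, matching y values: 2, 21 (2 points).
  x = 7: rhs = 19, matching y values: none (0 points).
  x = 8: rhs = 7, matching y values: none (0 points).
  x = 9: rhs = 20, matching y values: none (0 points).
  x = 10: rhs = 18, matching y values: 8, 15 (2 points).
  x = 11: rhs = 7, matching y values: none (0 points).
  x = 12: rhs = 16, matching y values: 4, 19 (2 points).
  x = 13: rhs = 5, matching y values: none (0 points).
  x = 14: rhs = 3, matching y values: 7, 16 (2 points).
  x = 15: rhs = 16, matching y values: 4, 19 (2 points).
  x = 16: rhs = 4, matching y values: 2, 21 (2 points).
  x = 17: rhs = 19, matching y values: none (0 points).
  x = 18: rhs = 21, matching y values: none (0 points).
  x = 19: rhs = 16, matching y values: 4, 19 (2 points).
  x = 20: rhs = 10, matching y values: none (0 points).
  x = 21: rhs = 9, matching y values: 3, 20 (2 points).
  x = 22: rhs = 19, matching y values: none (0 points).
Total affine count: 23.
Full point count |E(F_23)| = 23 + 1 = 24.
Hasse bound: |24 − (23+1)| = |0| = 0 ≤ 2√23 ≈ 9.5917 ✓.


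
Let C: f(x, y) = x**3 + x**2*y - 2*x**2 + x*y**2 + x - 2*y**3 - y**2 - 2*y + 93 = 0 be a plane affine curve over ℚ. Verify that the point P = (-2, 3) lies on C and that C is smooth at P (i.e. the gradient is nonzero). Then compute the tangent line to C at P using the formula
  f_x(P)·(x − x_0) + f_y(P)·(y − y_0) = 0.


Tangent line at P: 18*x - 70*y + 246 = 0.

Step 1: f(-2, 3) = 0, so P lies on C.
Step 2: partial derivatives
  f_x(x, y) = 3*x**2 + 2*x*y - 4*x + y**2 + 1, f_y(x, y) = x**2 + 2*x*y - 6*y**2 - 2*y - 2.
  f_x(P) = 18, f_y(P) = -70 (gradient nonzero, so P is smooth).
Step 3: tangent line at P: 18·(x − -2) + -70·(y − 3) = 0.
Expanding: 18*x - 70*y + 246 = 0.


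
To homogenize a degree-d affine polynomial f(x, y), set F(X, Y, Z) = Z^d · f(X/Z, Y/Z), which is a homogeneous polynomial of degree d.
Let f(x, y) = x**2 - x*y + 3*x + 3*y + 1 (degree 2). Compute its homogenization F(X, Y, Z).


F(X, Y, Z) = X**2 - X*Y + 3*X*Z + 3*Y*Z + Z**2

deg(f) = 2.
Substitute x = X/Z, y = Y/Z into f, then multiply by Z^2.
  monomial 1·x^2·y^0 ↦ 1·X^2·Y^0·Z^0.
  monomial -1·x^1·y^1 ↦ -1·X^1·Y^1·Z^0.
  monomial 3·x^1·y^0 ↦ 3·X^1·Y^0·Z^1.
  monomial 3·x^0·y^1 ↦ 3·X^0·Y^1·Z^1.
  monomial 1·x^0·y^0 ↦ 1·X^0·Y^0·Z^2.
Collecting: F(X, Y, Z) = X**2 - X*Y + 3*X*Z + 3*Y*Z + Z**2.


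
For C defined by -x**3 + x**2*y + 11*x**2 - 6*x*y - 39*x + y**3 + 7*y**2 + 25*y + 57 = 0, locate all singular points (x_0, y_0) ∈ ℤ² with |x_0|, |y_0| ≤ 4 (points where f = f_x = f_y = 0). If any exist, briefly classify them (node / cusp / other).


Singular points: {(3, -2)}; classification: cusp.

Compute partial derivatives:
  f_x = -3*x**2 + 2*x*y + 22*x - 6*y - 39.
  f_y = x**2 - 6*x + 3*y**2 + 14*y + 25.
Scan x_0 ∈ {−4, ..., 4}. For each x_0, f_y(x_0, y) is a polynomial in y; find its integer roots y ∈ {−4, ..., 4}, then test f_x and f at those candidates.
  x = -4: f_y(-4, y) = 3*y**2 + 14*y + 65; no integer root y with |y| ≤ 4.
  x = -3: f_y(-3, y) = 3*y**2 + 14*y + 52; no integer root y with |y| ≤ 4.
  x = -2: f_y(-2, y) = 3*y**2 + 14*y + 41; no integer root y with |y| ≤ 4.
  x = -1: f_y(-1, y) = 3*y**2 + 14*y + 32; no integer root y with |y| ≤ 4.
  x = 0: f_y(0, y) = 3*y**2 + 14*y + 25; no integer root y with |y| ≤ 4.
  x = 1: f_y(1, y) = 3*y**2 + 14*y + 20; no integer root y with |y| ≤ 4.
  x = 2: f_y(2, y) = 3*y**2 + 14*y + 17; no integer root y with |y| ≤ 4.
  x = 3: f_y(3, y) = 3*y**2 + 14*y + 16; vanishes at y ∈ {-2}. (3, -2): f_x = 0, f = 0 — SINGULAR.
  x = 4: f_y(4, y) = 3*y**2 + 14*y + 17; no integer root y with |y| ≤ 4.
Only singular point on the grid: (3, -2).
Classify: substitute x = 3 + u, y = -2 + v and expand: f = -u**3 + u**2*v + v**3 + v**2.
No constant or linear terms (consistent with a singular point). Quadratic part: v**2. Cubic part: -u**3 + u**2*v + v**3.
The quadratic part v**2 is a perfect square, so there is a single (double) tangent line v = 0, i.e. y = -2. Restricting the cubic part to that line (v = 0) leaves -u**3 ≠ 0, so f is not divisible by v and the branch is v² ≈ u**3 to lowest order — this is a cusp.
Classification: cusp.


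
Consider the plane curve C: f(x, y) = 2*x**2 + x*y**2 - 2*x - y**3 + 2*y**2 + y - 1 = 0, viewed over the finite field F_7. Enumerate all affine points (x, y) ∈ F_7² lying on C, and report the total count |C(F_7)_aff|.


Affine F_7-points: {(0, 3), (2, 1), (2, 4), (2, 6), (5, 4)}; count = 5.

For each of the 49 pairs (x, y) ∈ F_7², evaluate f(x, y) mod 7. Record the zeros.
  x = 0: [0↦6, 1↦1, 2↦1, 3↦0, 4↦6, 5↦6, 6↦1]  zeros at y ∈ {3}
  x = 1: [0↦6, 1↦2, 2↦5, 3↦2, 4↦1, 5↦3, 6↦2]  zeros at y ∈ ∅
  x = 2: [0↦3, 1↦0, 2↦6, 3↦1, 4↦0, 5↦4, 6↦0]  zeros at y ∈ {1, 4, 6}
  x = 3: [0↦4, 1↦2, 2↦4, 3↦4, 4↦3, 5↦2, 6↦2]  zeros at y ∈ ∅
  x = 4: [0↦2, 1↦1, 2↦6, 3↦4, 4↦3, 5↦4, 6↦1]  zeros at y ∈ ∅
  x = 5: [0↦4, 1↦4, 2↦5, 3↦1, 4↦0, 5↦3, 6↦4]  zeros at y ∈ {4}
  x = 6: [0↦3, 1↦4, 2↦1, 3↦2, 4↦1, 5↦6, 6↦4]  zeros at y ∈ ∅
Collecting zeros: affine points = {(0, 3), (2, 1), (2, 4), (2, 6), (5, 4)}.
Total count |C(F_7)_aff| = 5.


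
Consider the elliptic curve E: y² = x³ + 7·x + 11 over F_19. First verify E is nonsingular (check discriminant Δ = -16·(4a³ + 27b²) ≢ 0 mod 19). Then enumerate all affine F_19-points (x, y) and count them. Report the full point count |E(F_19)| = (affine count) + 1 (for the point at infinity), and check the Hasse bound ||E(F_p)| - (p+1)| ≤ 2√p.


Affine points = {(0, 7), (0, 12), (1, 0), (5, 0), (7, 2), (7, 17), (8, 3), (8, 16), (9, 9), (9, 10), (10, 6), (10, 13), (13, 0), (16, 1), (16, 18)}; affine count = 15; |E(F_19)| = 16.

Discriminant check: Δ ∝ 4a³ + 27b² = 4·7³ + 27·11² = 4·343 + 27·121 ≡ 3 (mod 19). Nonzero ⇒ E is nonsingular.
For each x ∈ F_19, compute rhs = x³ + 7·x + 11 mod 19, then count y ∈ F_19 with y² ≡ rhs.
  x = 0: rhs = 11, matching y values: 7, 12 (2 points).
  x = 1: rhs = 0, matching y values: 0 (1 points).
  x = 2: rhs = 14, matching y values: none (0 points).
  x = 3: rhs = 2, matching y values: none (0 points).
  x = 4: rhs = 8, matching y values: none (0 points).
  x = 5: rhs = 0, matching y values: 0 (1 points).
  x = 6: rhs = 3, matching y values: none (0 points).
  x = 7: rhs = 4, matching y values: 2, 17 (2 points).
  x = 8: rhs = 9, matching y values: 3, 16 (2 points).
  x = 9: rhs = 5, matching y values: 9, 10 (2 points).
  x = 10: rhs = 17, matching y values: 6, 13 (2 points).
  x = 11: rhs = 13, matching y values: none (0 points).
  x = 12: rhs = 18, matching y values: none (0 points).
  x = 13: rhs = 0, matching y values: 0 (1 points).
  x = 14: rhs = 3, matching y values: none (0 points).
  x = 15: rhs = 14, matching y values: none (0 points).
  x = 16: rhs = 1, matching y values: 1, 18 (2 points).
  x = 17: rhs = 8, matching y values: none (0 points).
  x = 18: rhs = 3, matching y values: none (0 points).
Total affine count: 15.
Full point count |E(F_19)| = 15 + 1 = 16.
Hasse bound: |16 − (19+1)| = |-4| = 4 ≤ 2√19 ≈ 8.7178 ✓.


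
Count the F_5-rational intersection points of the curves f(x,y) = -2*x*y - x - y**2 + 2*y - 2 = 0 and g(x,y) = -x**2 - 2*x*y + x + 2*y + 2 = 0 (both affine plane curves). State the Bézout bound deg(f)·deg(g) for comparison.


Common zeros: {(0, 4)}; count = 1; Bézout bound = 4.

deg(f) = 2, deg(g) = 2, so Bézout bound = 4.
Scan x ∈ F_5. For each x, list the y ∈ F_5 with f(x, y) ≡ 0 and those with g(x, y) ≡ 0 (mod 5); the common zeros in that column are the intersection.
  x = 0: f ≡ 0 at y ∈ {3, 4}; g ≡ 0 at y ∈ {4}; common: {4}.
  x = 1: f ≡ 0 at y ∈ ∅; g ≡ 0 at y ∈ ∅; common: ∅.
  x = 2: f ≡ 0 at y ∈ ∅; g ≡ 0 at y ∈ {0}; common: ∅.
  x = 3: f ≡ 0 at y ∈ {0, 1}; g ≡ 0 at y ∈ {4}; common: ∅.
  x = 4: f ≡ 0 at y ∈ ∅; g ≡ 0 at y ∈ {0}; common: ∅.
Collecting: common zeros = {(0, 4)}, so the count is 1.
Comparison with the Bézout bound: 1 ≤ 4 = deg(f)·deg(g), as expected for curves with no common component (the affine F_5-count falls short of the bound because intersections may lie at infinity, over extension fields, or carry multiplicity).


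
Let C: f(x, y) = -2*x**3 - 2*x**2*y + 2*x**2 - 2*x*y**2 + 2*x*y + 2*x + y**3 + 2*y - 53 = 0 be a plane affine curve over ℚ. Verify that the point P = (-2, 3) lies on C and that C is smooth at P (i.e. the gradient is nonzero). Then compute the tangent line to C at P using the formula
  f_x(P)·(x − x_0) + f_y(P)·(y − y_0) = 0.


Tangent line at P: -18*x + 41*y - 159 = 0.

Step 1: f(-2, 3) = 0, so P lies on C.
Step 2: partial derivatives
  f_x(x, y) = -6*x**2 - 4*x*y + 4*x - 2*y**2 + 2*y + 2, f_y(x, y) = -2*x**2 - 4*x*y + 2*x + 3*y**2 + 2.
  f_x(P) = -18, f_y(P) = 41 (gradient nonzero, so P is smooth).
Step 3: tangent line at P: -18·(x − -2) + 41·(y − 3) = 0.
Expanding: -18*x + 41*y - 159 = 0.


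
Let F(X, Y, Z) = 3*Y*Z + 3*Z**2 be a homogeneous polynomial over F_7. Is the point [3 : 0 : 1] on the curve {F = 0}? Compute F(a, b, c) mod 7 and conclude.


F(3,0,1) ≡ 3 (mod 7); P is NOT on the curve.

Evaluate F(3, 0, 1) term-by-term (mod 7).
  3*Y*Z ↦ 3·1·0·1 = 0
  3*Z**2 ↦ 3·1·1·1 = 3
Sum: F(3, 0, 1) = (0) + (3) = 3.
Reducing mod 7: 3 ≡ 3 (mod 7).
Since F(a, b, c) ≡ 3 ≠ 0 (mod 7), P does NOT lie on the curve.


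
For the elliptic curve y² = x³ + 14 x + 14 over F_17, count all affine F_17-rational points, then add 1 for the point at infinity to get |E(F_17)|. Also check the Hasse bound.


Affine points = {(2, 4), (2, 13), (3, 7), (3, 10), (4, 7), (4, 10), (6, 5), (6, 12), (7, 8), (7, 9), (8, 3), (8, 14), (9, 6), (9, 11), (10, 7), (10, 10), (13, 8), (13, 9), (14, 8), (14, 9), (16, 4), (16, 13)}; affine count = 22; |E(F_17)| = 23.

Discriminant check: Δ ∝ 4a³ + 27b² = 4·14³ + 27·14² = 4·2744 + 27·196 ≡ 16 (mod 17). Nonzero ⇒ E is nonsingular.
For each x ∈ F_17, compute rhs = x³ + 14·x + 14 mod 17, then count y ∈ F_17 with y² ≡ rhs.
  x = 0: rhs = 14, matching y values: none (0 points).
  x = 1: rhs = 12, matching y values: none (0 points).
  x = 2: rhs = 16, matching y values: 4, 13 (2 points).
  x = 3: rhs = 15, matching y values: 7, 10 (2 points).
  x = 4: rhs = 15, matching y values: 7, 10 (2 points).
  x = 5: rhs = 5, matching y values: none (0 points).
  x = 6: rhs = 8, matching y values: 5, 12 (2 points).
  x = 7: rhs = 13, matching y values: 8, 9 (2 points).
  x = 8: rhs = 9, matching y values: 3, 14 (2 points).
  x = 9: rhs = 2, matching y values: 6, 11 (2 points).
  x = 10: rhs = 15, matching y values: 7, 10 (2 points).
  x = 11: rhs = 3, matching y values: none (0 points).
  x = 12: rhs = 6, matching y values: none (0 points).
  x = 13: rhs = 13, matching y values: 8, 9 (2 points).
  x = 14: rhs = 13, matching y values: 8, 9 (2 points).
  x = 15: rhs = 12, matching y values: none (0 points).
  x = 16: rhs = 16, matching y values: 4, 13 (2 points).
Total affine count: 22.
Full point count |E(F_17)| = 22 + 1 = 23.
Hasse bound: |23 − (17+1)| = |5| = 5 ≤ 2√17 ≈ 8.2462 ✓.


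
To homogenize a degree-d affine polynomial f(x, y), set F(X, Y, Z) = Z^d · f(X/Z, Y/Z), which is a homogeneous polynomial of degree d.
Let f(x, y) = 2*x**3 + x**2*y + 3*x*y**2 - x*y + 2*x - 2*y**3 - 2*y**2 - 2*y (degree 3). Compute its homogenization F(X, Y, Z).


F(X, Y, Z) = 2*X**3 + X**2*Y + 3*X*Y**2 - X*Y*Z + 2*X*Z**2 - 2*Y**3 - 2*Y**2*Z - 2*Y*Z**2

deg(f) = 3.
Substitute x = X/Z, y = Y/Z into f, then multiply by Z^3.
  monomial 2·x^3·y^0 ↦ 2·X^3·Y^0·Z^0.
  monomial 1·x^2·y^1 ↦ 1·X^2·Y^1·Z^0.
  monomial 3·x^1·y^2 ↦ 3·X^1·Y^2·Z^0.
  monomial -1·x^1·y^1 ↦ -1·X^1·Y^1·Z^1.
  monomial 2·x^1·y^0 ↦ 2·X^1·Y^0·Z^2.
  monomial -2·x^0·y^3 ↦ -2·X^0·Y^3·Z^0.
  monomial -2·x^0·y^2 ↦ -2·X^0·Y^2·Z^1.
  monomial -2·x^0·y^1 ↦ -2·X^0·Y^1·Z^2.
Collecting: F(X, Y, Z) = 2*X**3 + X**2*Y + 3*X*Y**2 - X*Y*Z + 2*X*Z**2 - 2*Y**3 - 2*Y**2*Z - 2*Y*Z**2.


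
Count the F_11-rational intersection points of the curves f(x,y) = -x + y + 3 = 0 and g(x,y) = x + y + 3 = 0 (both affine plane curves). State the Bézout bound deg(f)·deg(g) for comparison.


Common zeros: {(0, 8)}; count = 1; Bézout bound = 1.

deg(f) = 1, deg(g) = 1, so Bézout bound = 1.
Scan x ∈ F_11. For each x, list the y ∈ F_11 with f(x, y) ≡ 0 and those with g(x, y) ≡ 0 (mod 11); the common zeros in that column are the intersection.
  x = 0: f ≡ 0 at y ∈ {8}; g ≡ 0 at y ∈ {8}; common: {8}.
  x = 1: f ≡ 0 at y ∈ {9}; g ≡ 0 at y ∈ {7}; common: ∅.
  x = 2: f ≡ 0 at y ∈ {10}; g ≡ 0 at y ∈ {6}; common: ∅.
  x = 3: f ≡ 0 at y ∈ {0}; g ≡ 0 at y ∈ {5}; common: ∅.
  x = 4: f ≡ 0 at y ∈ {1}; g ≡ 0 at y ∈ {4}; common: ∅.
  x = 5: f ≡ 0 at y ∈ {2}; g ≡ 0 at y ∈ {3}; common: ∅.
  x = 6: f ≡ 0 at y ∈ {3}; g ≡ 0 at y ∈ {2}; common: ∅.
  x = 7: f ≡ 0 at y ∈ {4}; g ≡ 0 at y ∈ {1}; common: ∅.
  x = 8: f ≡ 0 at y ∈ {5}; g ≡ 0 at y ∈ {0}; common: ∅.
  x = 9: f ≡ 0 at y ∈ {6}; g ≡ 0 at y ∈ {10}; common: ∅.
  x = 10: f ≡ 0 at y ∈ {7}; g ≡ 0 at y ∈ {9}; common: ∅.
Collecting: common zeros = {(0, 8)}, so the count is 1.
Comparison with the Bézout bound: 1 ≤ 1 = deg(f)·deg(g), as expected for curves with no common component (the bound is attained).


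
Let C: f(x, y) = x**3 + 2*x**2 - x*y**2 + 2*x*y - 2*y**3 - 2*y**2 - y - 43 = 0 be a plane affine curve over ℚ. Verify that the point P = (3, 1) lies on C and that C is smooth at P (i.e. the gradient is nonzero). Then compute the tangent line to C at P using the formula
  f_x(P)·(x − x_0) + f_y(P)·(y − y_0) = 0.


Tangent line at P: 40*x - 11*y - 109 = 0.

Step 1: f(3, 1) = 0, so P lies on C.
Step 2: partial derivatives
  f_x(x, y) = 3*x**2 + 4*x - y**2 + 2*y, f_y(x, y) = -2*x*y + 2*x - 6*y**2 - 4*y - 1.
  f_x(P) = 40, f_y(P) = -11 (gradient nonzero, so P is smooth).
Step 3: tangent line at P: 40·(x − 3) + -11·(y − 1) = 0.
Expanding: 40*x - 11*y - 109 = 0.


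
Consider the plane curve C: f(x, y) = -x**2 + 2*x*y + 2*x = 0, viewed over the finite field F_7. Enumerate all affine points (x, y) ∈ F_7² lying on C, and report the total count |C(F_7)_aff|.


Affine F_7-points: {(0, 0), (0, 1), (0, 2), (0, 3), (0, 4), (0, 5), (0, 6), (1, 3), (2, 0), (3, 4), (4, 1), (5, 5), (6, 2)}; count = 13.

For each of the 49 pairs (x, y) ∈ F_7², evaluate f(x, y) mod 7. Record the zeros.
  x = 0: [0↦0, 1↦0, 2↦0, 3↦0, 4↦0, 5↦0, 6↦0]  zeros at y ∈ {0, 1, 2, 3, 4, 5, 6}
  x = 1: [0↦1, 1↦3, 2↦5, 3↦0, 4↦2, 5↦4, 6↦6]  zeros at y ∈ {3}
  x = 2: [0↦0, 1↦4, 2↦1, 3↦5, 4↦2, 5↦6, 6↦3]  zeros at y ∈ {0}
  x = 3: [0↦4, 1↦3, 2↦2, 3↦1, 4↦0, 5↦6, 6↦5]  zeros at y ∈ {4}
  x = 4: [0↦6, 1↦0, 2↦1, 3↦2, 4↦3, 5↦4, 6↦5]  zeros at y ∈ {1}
  x = 5: [0↦6, 1↦2, 2↦5, 3↦1, 4↦4, 5↦0, 6↦3]  zeros at y ∈ {5}
  x = 6: [0↦4, 1↦2, 2↦0, 3↦5, 4↦3, 5↦1, 6↦6]  zeros at y ∈ {2}
Collecting zeros: affine points = {(0, 0), (0, 1), (0, 2), (0, 3), (0, 4), (0, 5), (0, 6), (1, 3), (2, 0), (3, 4), (4, 1), (5, 5), (6, 2)}.
Total count |C(F_7)_aff| = 13.


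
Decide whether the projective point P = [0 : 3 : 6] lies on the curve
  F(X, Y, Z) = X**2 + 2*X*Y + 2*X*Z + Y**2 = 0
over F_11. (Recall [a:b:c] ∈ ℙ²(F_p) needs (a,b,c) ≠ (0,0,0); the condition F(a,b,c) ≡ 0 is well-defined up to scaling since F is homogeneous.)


F(0,3,6) ≡ 9 (mod 11); P is NOT on the curve.

Evaluate F(0, 3, 6) term-by-term (mod 11).
  X**2 ↦ 1·0·1·1 = 0
  2*X*Y ↦ 2·0·3·1 = 0
  2*X*Z ↦ 2·0·1·6 = 0
  Y**2 ↦ 1·1·9·1 = 9
Sum: F(0, 3, 6) = (0) + (0) + (0) + (9) = 9.
Reducing mod 11: 9 ≡ 9 (mod 11).
Since F(a, b, c) ≡ 9 ≠ 0 (mod 11), P does NOT lie on the curve.


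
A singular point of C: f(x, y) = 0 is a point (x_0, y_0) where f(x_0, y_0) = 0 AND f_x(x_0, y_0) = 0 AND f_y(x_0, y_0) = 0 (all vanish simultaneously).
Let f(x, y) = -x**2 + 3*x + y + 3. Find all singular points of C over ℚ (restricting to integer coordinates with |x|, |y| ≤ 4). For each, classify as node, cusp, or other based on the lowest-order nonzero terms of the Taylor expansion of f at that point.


No singular points in the scanned grid; C is smooth there.

Compute partial derivatives:
  f_x = 3 - 2*x.
  f_y = 1.
f_y = 1 is a nonzero constant, so f_y never vanishes: no point (x, y) can satisfy f = f_x = f_y = 0. In particular no (x, y) ∈ {−4, ..., 4}² is singular; the curve is smooth.


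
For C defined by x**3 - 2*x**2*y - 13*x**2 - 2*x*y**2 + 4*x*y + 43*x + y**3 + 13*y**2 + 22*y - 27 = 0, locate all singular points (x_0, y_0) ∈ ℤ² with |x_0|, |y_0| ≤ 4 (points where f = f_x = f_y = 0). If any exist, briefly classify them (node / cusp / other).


Singular points: {(3, -2)}; classification: cusp.

Compute partial derivatives:
  f_x = 3*x**2 - 4*x*y - 26*x - 2*y**2 + 4*y + 43.
  f_y = -2*x**2 - 4*x*y + 4*x + 3*y**2 + 26*y + 22.
Scan x_0 ∈ {−4, ..., 4}. For each x_0, f_y(x_0, y) is a polynomial in y; find its integer roots y ∈ {−4, ..., 4}, then test f_x and f at those candidates.
  x = -4: f_y(-4, y) = 3*y**2 + 42*y - 26; no integer root y with |y| ≤ 4.
  x = -3: f_y(-3, y) = 3*y**2 + 38*y - 8; no integer root y with |y| ≤ 4.
  x = -2: f_y(-2, y) = 3*y**2 + 34*y + 6; no integer root y with |y| ≤ 4.
  x = -1: f_y(-1, y) = 3*y**2 + 30*y + 16; no integer root y with |y| ≤ 4.
  x = 0: f_y(0, y) = 3*y**2 + 26*y + 22; no integer root y with |y| ≤ 4.
  x = 1: f_y(1, y) = 3*y**2 + 22*y + 24; no integer root y with |y| ≤ 4.
  x = 2: f_y(2, y) = 3*y**2 + 18*y + 22; no integer root y with |y| ≤ 4.
  x = 3: f_y(3, y) = 3*y**2 + 14*y + 16; vanishes at y ∈ {-2}. (3, -2): f_x = 0, f = 0 — SINGULAR.
  x = 4: f_y(4, y) = 3*y**2 + 10*y + 6; no integer root y with |y| ≤ 4.
Only singular point on the grid: (3, -2).
Classify: substitute x = 3 + u, y = -2 + v and expand: f = u**3 - 2*u**2*v - 2*u*v**2 + v**3 + v**2.
No constant or linear terms (consistent with a singular point). Quadratic part: v**2. Cubic part: u**3 - 2*u**2*v - 2*u*v**2 + v**3.
The quadratic part v**2 is a perfect square, so there is a single (double) tangent line v = 0, i.e. y = -2. Restricting the cubic part to that line (v = 0) leaves u**3 ≠ 0, so f is not divisible by v and the branch is v² ≈ -u**3 to lowest order — this is a cusp.
Classification: cusp.


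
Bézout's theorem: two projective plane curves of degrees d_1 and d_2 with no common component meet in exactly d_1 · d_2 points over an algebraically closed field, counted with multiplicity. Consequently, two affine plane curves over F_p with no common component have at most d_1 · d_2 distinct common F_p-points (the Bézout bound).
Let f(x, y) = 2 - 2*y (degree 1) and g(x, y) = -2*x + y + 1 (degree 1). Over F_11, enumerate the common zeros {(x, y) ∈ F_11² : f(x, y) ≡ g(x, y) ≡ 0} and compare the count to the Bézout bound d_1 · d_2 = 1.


Common zeros: {(1, 1)}; count = 1; Bézout bound = 1.

deg(f) = 1, deg(g) = 1, so Bézout bound = 1.
Scan x ∈ F_11. For each x, list the y ∈ F_11 with f(x, y) ≡ 0 and those with g(x, y) ≡ 0 (mod 11); the common zeros in that column are the intersection.
  x = 0: f ≡ 0 at y ∈ {1}; g ≡ 0 at y ∈ {10}; common: ∅.
  x = 1: f ≡ 0 at y ∈ {1}; g ≡ 0 at y ∈ {1}; common: {1}.
  x = 2: f ≡ 0 at y ∈ {1}; g ≡ 0 at y ∈ {3}; common: ∅.
  x = 3: f ≡ 0 at y ∈ {1}; g ≡ 0 at y ∈ {5}; common: ∅.
  x = 4: f ≡ 0 at y ∈ {1}; g ≡ 0 at y ∈ {7}; common: ∅.
  x = 5: f ≡ 0 at y ∈ {1}; g ≡ 0 at y ∈ {9}; common: ∅.
  x = 6: f ≡ 0 at y ∈ {1}; g ≡ 0 at y ∈ {0}; common: ∅.
  x = 7: f ≡ 0 at y ∈ {1}; g ≡ 0 at y ∈ {2}; common: ∅.
  x = 8: f ≡ 0 at y ∈ {1}; g ≡ 0 at y ∈ {4}; common: ∅.
  x = 9: f ≡ 0 at y ∈ {1}; g ≡ 0 at y ∈ {6}; common: ∅.
  x = 10: f ≡ 0 at y ∈ {1}; g ≡ 0 at y ∈ {8}; common: ∅.
Collecting: common zeros = {(1, 1)}, so the count is 1.
Comparison with the Bézout bound: 1 ≤ 1 = deg(f)·deg(g), as expected for curves with no common component (the bound is attained).


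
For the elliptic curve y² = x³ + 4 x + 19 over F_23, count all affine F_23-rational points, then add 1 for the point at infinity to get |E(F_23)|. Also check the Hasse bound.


Affine points = {(1, 1), (1, 22), (2, 9), (2, 14), (3, 9), (3, 14), (5, 7), (5, 16), (6, 11), (6, 12), (9, 5), (9, 18), (10, 1), (10, 22), (12, 1), (12, 22), (14, 6), (14, 17), (15, 2), (15, 21), (16, 4), (16, 19), (17, 3), (17, 20), (18, 9), (18, 14), (19, 10), (19, 13), (20, 7), (20, 16), (21, 7), (21, 16)}; affine count = 32; |E(F_23)| = 33.

Discriminant check: Δ ∝ 4a³ + 27b² = 4·4³ + 27·19² = 4·64 + 27·361 ≡ 21 (mod 23). Nonzero ⇒ E is nonsingular.
For each x ∈ F_23, compute rhs = x³ + 4·x + 19 mod 23, then count y ∈ F_23 with y² ≡ rhs.
  x = 0: rhs = 19, matching y values: none (0 points).
  x = 1: rhs = 1, matching y values: 1, 22 (2 points).
  x = 2: rhs = 12, matching y values: 9, 14 (2 points).
  x = 3: rhs = 12, matching y values: 9, 14 (2 points).
  x = 4: rhs = 7, matching y values: none (0 points).
  x = 5: rhs = 3, matching y values: 7, 16 (2 points).
  x = 6: rhs = 6, matching y values: 11, 12 (2 points).
  x = 7: rhs = 22, matching y values: none (0 points).
  x = 8: rhs = 11, matching y values: none (0 points).
  x = 9: rhs = 2, matching y values: 5, 18 (2 points).
  x = 10: rhs = 1, matching y values: 1, 22 (2 points).
  x = 11: rhs = 14, matching y values: none (0 points).
  x = 12: rhs = 1, matching y values: 1, 22 (2 points).
  x = 13: rhs = 14, matching y values: none (0 points).
  x = 14: rhs = 13, matching y values: 6, 17 (2 points).
  x = 15: rhs = 4, matching y values: 2, 21 (2 points).
  x = 16: rhs = 16, matching y values: 4, 19 (2 points).
  x = 17: rhs = 9, matching y values: 3, 20 (2 points).
  x = 18: rhs = 12, matching y values: 9, 14 (2 points).
  x = 19: rhs = 8, matching y values: 10, 13 (2 points).
  x = 20: rhs = 3, matching y values: 7, 16 (2 points).
  x = 21: rhs = 3, matching y values: 7, 16 (2 points).
  x = 22: rhs = 14, matching y values: none (0 points).
Total affine count: 32.
Full point count |E(F_23)| = 32 + 1 = 33.
Hasse bound: |33 − (23+1)| = |9| = 9 ≤ 2√23 ≈ 9.5917 ✓.


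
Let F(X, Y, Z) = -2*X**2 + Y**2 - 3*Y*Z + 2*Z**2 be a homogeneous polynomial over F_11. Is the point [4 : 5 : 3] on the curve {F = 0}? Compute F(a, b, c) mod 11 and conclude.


F(4,5,3) ≡ 10 (mod 11); P is NOT on the curve.

Evaluate F(4, 5, 3) term-by-term (mod 11).
  -2*X**2 ↦ -2·16·1·1 = -32
  Y**2 ↦ 1·1·25·1 = 25
  -3*Y*Z ↦ -3·1·5·3 = -45
  2*Z**2 ↦ 2·1·1·9 = 18
Sum: F(4, 5, 3) = (-32) + (25) + (-45) + (18) = -34.
Reducing mod 11: -34 ≡ 10 (mod 11).
Since F(a, b, c) ≡ 10 ≠ 0 (mod 11), P does NOT lie on the curve.


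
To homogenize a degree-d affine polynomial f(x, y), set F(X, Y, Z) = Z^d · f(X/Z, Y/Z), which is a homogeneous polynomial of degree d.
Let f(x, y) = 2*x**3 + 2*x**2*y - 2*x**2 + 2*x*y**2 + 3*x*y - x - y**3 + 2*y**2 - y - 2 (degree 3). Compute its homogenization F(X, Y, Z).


F(X, Y, Z) = 2*X**3 + 2*X**2*Y - 2*X**2*Z + 2*X*Y**2 + 3*X*Y*Z - X*Z**2 - Y**3 + 2*Y**2*Z - Y*Z**2 - 2*Z**3

deg(f) = 3.
Substitute x = X/Z, y = Y/Z into f, then multiply by Z^3.
  monomial 2·x^3·y^0 ↦ 2·X^3·Y^0·Z^0.
  monomial 2·x^2·y^1 ↦ 2·X^2·Y^1·Z^0.
  monomial -2·x^2·y^0 ↦ -2·X^2·Y^0·Z^1.
  monomial 2·x^1·y^2 ↦ 2·X^1·Y^2·Z^0.
  monomial 3·x^1·y^1 ↦ 3·X^1·Y^1·Z^1.
  monomial -1·x^1·y^0 ↦ -1·X^1·Y^0·Z^2.
  monomial -1·x^0·y^3 ↦ -1·X^0·Y^3·Z^0.
  monomial 2·x^0·y^2 ↦ 2·X^0·Y^2·Z^1.
  monomial -1·x^0·y^1 ↦ -1·X^0·Y^1·Z^2.
  monomial -2·x^0·y^0 ↦ -2·X^0·Y^0·Z^3.
Collecting: F(X, Y, Z) = 2*X**3 + 2*X**2*Y - 2*X**2*Z + 2*X*Y**2 + 3*X*Y*Z - X*Z**2 - Y**3 + 2*Y**2*Z - Y*Z**2 - 2*Z**3.


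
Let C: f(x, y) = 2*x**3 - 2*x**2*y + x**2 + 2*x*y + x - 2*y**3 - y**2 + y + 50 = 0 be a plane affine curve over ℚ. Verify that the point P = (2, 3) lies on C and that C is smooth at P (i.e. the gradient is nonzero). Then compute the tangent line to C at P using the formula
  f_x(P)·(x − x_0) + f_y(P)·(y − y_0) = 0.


Tangent line at P: 11*x - 63*y + 167 = 0.

Step 1: f(2, 3) = 0, so P lies on C.
Step 2: partial derivatives
  f_x(x, y) = 6*x**2 - 4*x*y + 2*x + 2*y + 1, f_y(x, y) = -2*x**2 + 2*x - 6*y**2 - 2*y + 1.
  f_x(P) = 11, f_y(P) = -63 (gradient nonzero, so P is smooth).
Step 3: tangent line at P: 11·(x − 2) + -63·(y − 3) = 0.
Expanding: 11*x - 63*y + 167 = 0.


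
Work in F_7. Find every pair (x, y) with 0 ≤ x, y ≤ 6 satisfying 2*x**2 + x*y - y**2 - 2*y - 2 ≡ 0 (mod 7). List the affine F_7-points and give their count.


Affine F_7-points: {(1, 0), (1, 6), (3, 2), (3, 6), (6, 0), (6, 4)}; count = 6.

For each of the 49 pairs (x, y) ∈ F_7², evaluate f(x, y) mod 7. Record the zeros.
  x = 0: [0↦5, 1↦2, 2↦4, 3↦4, 4↦2, 5↦5, 6↦6]  zeros at y ∈ ∅
  x = 1: [0↦0, 1↦5, 2↦1, 3↦2, 4↦1, 5↦5, 6↦0]  zeros at y ∈ {0, 6}
  x = 2: [0↦6, 1↦5, 2↦2, 3↦4, 4↦4, 5↦2, 6↦5]  zeros at y ∈ ∅
  x = 3: [0↦2, 1↦2, 2↦0, 3↦3, 4↦4, 5↦3, 6↦0]  zeros at y ∈ {2, 6}
  x = 4: [0↦2, 1↦3, 2↦2, 3↦6, 4↦1, 5↦1, 6↦6]  zeros at y ∈ ∅
  x = 5: [0↦6, 1↦1, 2↦1, 3↦6, 4↦2, 5↦3, 6↦2]  zeros at y ∈ ∅
  x = 6: [0↦0, 1↦3, 2↦4, 3↦3, 4↦0, 5↦2, 6↦2]  zeros at y ∈ {0, 4}
Collecting zeros: affine points = {(1, 0), (1, 6), (3, 2), (3, 6), (6, 0), (6, 4)}.
Total count |C(F_7)_aff| = 6.


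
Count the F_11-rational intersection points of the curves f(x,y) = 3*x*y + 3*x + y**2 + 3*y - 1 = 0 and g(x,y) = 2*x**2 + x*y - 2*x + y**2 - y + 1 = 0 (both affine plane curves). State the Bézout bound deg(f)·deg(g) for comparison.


Common zeros: ∅; count = 0; Bézout bound = 4.

deg(f) = 2, deg(g) = 2, so Bézout bound = 4.
Scan x ∈ F_11. For each x, list the y ∈ F_11 with f(x, y) ≡ 0 and those with g(x, y) ≡ 0 (mod 11); the common zeros in that column are the intersection.
  x = 0: f ≡ 0 at y ∈ ∅; g ≡ 0 at y ∈ ∅; common: ∅.
  x = 1: f ≡ 0 at y ∈ ∅; g ≡ 0 at y ∈ ∅; common: ∅.
  x = 2: f ≡ 0 at y ∈ ∅; g ≡ 0 at y ∈ {2, 8}; common: ∅.
  x = 3: f ≡ 0 at y ∈ ∅; g ≡ 0 at y ∈ ∅; common: ∅.
  x = 4: f ≡ 0 at y ∈ {0, 7}; g ≡ 0 at y ∈ ∅; common: ∅.
  x = 5: f ≡ 0 at y ∈ {1, 3}; g ≡ 0 at y ∈ ∅; common: ∅.
  x = 6: f ≡ 0 at y ∈ ∅; g ≡ 0 at y ∈ {8, 9}; common: ∅.
  x = 7: f ≡ 0 at y ∈ {4, 5}; g ≡ 0 at y ∈ {7, 9}; common: ∅.
  x = 8: f ≡ 0 at y ∈ ∅; g ≡ 0 at y ∈ {1, 3}; common: ∅.
  x = 9: f ≡ 0 at y ∈ {6, 8}; g ≡ 0 at y ∈ {1, 2}; common: ∅.
  x = 10: f ≡ 0 at y ∈ {2, 9}; g ≡ 0 at y ∈ ∅; common: ∅.
Collecting: common zeros = ∅, so the count is 0.
Comparison with the Bézout bound: 0 ≤ 4 = deg(f)·deg(g), as expected for curves with no common component (the affine F_11-count falls short of the bound because intersections may lie at infinity, over extension fields, or carry multiplicity).
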